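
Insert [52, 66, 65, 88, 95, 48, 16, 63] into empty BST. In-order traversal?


Insert 52: root
Insert 66: R from 52
Insert 65: R from 52 -> L from 66
Insert 88: R from 52 -> R from 66
Insert 95: R from 52 -> R from 66 -> R from 88
Insert 48: L from 52
Insert 16: L from 52 -> L from 48
Insert 63: R from 52 -> L from 66 -> L from 65

In-order: [16, 48, 52, 63, 65, 66, 88, 95]


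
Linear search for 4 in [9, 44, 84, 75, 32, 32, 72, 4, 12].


i=0: 9!=4
i=1: 44!=4
i=2: 84!=4
i=3: 75!=4
i=4: 32!=4
i=5: 32!=4
i=6: 72!=4
i=7: 4==4 found!

Found at 7, 8 comps


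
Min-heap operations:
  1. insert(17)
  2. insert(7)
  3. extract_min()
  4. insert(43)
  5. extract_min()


insert(17) -> [17]
insert(7) -> [7, 17]
extract_min()->7, [17]
insert(43) -> [17, 43]
extract_min()->17, [43]

Final heap: [43]


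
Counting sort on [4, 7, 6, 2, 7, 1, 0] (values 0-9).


Input: [4, 7, 6, 2, 7, 1, 0]
Counts: [1, 1, 1, 0, 1, 0, 1, 2, 0, 0]

Sorted: [0, 1, 2, 4, 6, 7, 7]


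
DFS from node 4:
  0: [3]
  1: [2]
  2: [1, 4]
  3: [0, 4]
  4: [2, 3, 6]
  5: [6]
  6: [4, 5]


Visit 4, push [6, 3, 2]
Visit 2, push [1]
Visit 1, push []
Visit 3, push [0]
Visit 0, push []
Visit 6, push [5]
Visit 5, push []

DFS order: [4, 2, 1, 3, 0, 6, 5]


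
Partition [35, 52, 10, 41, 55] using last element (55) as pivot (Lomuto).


Pivot: 55
  35 <= 55: advance i (no swap)
  52 <= 55: advance i (no swap)
  10 <= 55: advance i (no swap)
  41 <= 55: advance i (no swap)
Place pivot at 4: [35, 52, 10, 41, 55]

Partitioned: [35, 52, 10, 41, 55]


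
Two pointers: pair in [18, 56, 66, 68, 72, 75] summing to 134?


lo=0(18)+hi=5(75)=93
lo=1(56)+hi=5(75)=131
lo=2(66)+hi=5(75)=141
lo=2(66)+hi=4(72)=138
lo=2(66)+hi=3(68)=134

Yes: 66+68=134


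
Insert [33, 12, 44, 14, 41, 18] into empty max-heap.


Insert 33: [33]
Insert 12: [33, 12]
Insert 44: [44, 12, 33]
Insert 14: [44, 14, 33, 12]
Insert 41: [44, 41, 33, 12, 14]
Insert 18: [44, 41, 33, 12, 14, 18]

Final heap: [44, 41, 33, 12, 14, 18]


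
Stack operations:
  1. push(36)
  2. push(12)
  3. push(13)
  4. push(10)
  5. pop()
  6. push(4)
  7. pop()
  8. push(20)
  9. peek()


push(36) -> [36]
push(12) -> [36, 12]
push(13) -> [36, 12, 13]
push(10) -> [36, 12, 13, 10]
pop()->10, [36, 12, 13]
push(4) -> [36, 12, 13, 4]
pop()->4, [36, 12, 13]
push(20) -> [36, 12, 13, 20]
peek()->20

Final stack: [36, 12, 13, 20]


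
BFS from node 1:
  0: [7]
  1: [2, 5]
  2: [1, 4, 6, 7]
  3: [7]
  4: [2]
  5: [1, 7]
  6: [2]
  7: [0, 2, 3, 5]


Visit 1, enqueue [2, 5]
Visit 2, enqueue [4, 6, 7]
Visit 5, enqueue []
Visit 4, enqueue []
Visit 6, enqueue []
Visit 7, enqueue [0, 3]
Visit 0, enqueue []
Visit 3, enqueue []

BFS order: [1, 2, 5, 4, 6, 7, 0, 3]


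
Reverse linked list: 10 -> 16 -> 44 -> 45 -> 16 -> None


Step 1: curr=10, set curr.next=prev(None) | reversed so far: 10
Step 2: curr=16, set curr.next=prev(10) | reversed so far: 16 -> 10
Step 3: curr=44, set curr.next=prev(16) | reversed so far: 44 -> 16 -> 10
Step 4: curr=45, set curr.next=prev(44) | reversed so far: 45 -> 44 -> 16 -> 10
Step 5: curr=16, set curr.next=prev(45) | reversed so far: 16 -> 45 -> 44 -> 16 -> 10

16 -> 45 -> 44 -> 16 -> 10 -> None


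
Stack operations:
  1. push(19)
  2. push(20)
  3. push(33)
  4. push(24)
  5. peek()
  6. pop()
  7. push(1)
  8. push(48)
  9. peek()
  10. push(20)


push(19) -> [19]
push(20) -> [19, 20]
push(33) -> [19, 20, 33]
push(24) -> [19, 20, 33, 24]
peek()->24
pop()->24, [19, 20, 33]
push(1) -> [19, 20, 33, 1]
push(48) -> [19, 20, 33, 1, 48]
peek()->48
push(20) -> [19, 20, 33, 1, 48, 20]

Final stack: [19, 20, 33, 1, 48, 20]


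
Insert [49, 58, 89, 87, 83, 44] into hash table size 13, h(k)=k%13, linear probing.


Insert 49: h=10 -> slot 10
Insert 58: h=6 -> slot 6
Insert 89: h=11 -> slot 11
Insert 87: h=9 -> slot 9
Insert 83: h=5 -> slot 5
Insert 44: h=5, 2 probes -> slot 7

Table: [None, None, None, None, None, 83, 58, 44, None, 87, 49, 89, None]


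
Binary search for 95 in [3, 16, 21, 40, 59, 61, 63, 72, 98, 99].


Step 1: lo=0, hi=9, mid=4, val=59
Step 2: lo=5, hi=9, mid=7, val=72
Step 3: lo=8, hi=9, mid=8, val=98

Not found


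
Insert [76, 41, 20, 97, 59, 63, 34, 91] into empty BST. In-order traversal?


Insert 76: root
Insert 41: L from 76
Insert 20: L from 76 -> L from 41
Insert 97: R from 76
Insert 59: L from 76 -> R from 41
Insert 63: L from 76 -> R from 41 -> R from 59
Insert 34: L from 76 -> L from 41 -> R from 20
Insert 91: R from 76 -> L from 97

In-order: [20, 34, 41, 59, 63, 76, 91, 97]


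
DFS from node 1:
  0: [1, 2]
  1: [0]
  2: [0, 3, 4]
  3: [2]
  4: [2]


Visit 1, push [0]
Visit 0, push [2]
Visit 2, push [4, 3]
Visit 3, push []
Visit 4, push []

DFS order: [1, 0, 2, 3, 4]


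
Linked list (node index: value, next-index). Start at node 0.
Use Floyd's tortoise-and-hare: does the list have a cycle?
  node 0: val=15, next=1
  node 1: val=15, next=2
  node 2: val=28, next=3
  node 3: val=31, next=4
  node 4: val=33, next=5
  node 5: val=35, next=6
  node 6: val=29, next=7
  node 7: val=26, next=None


Floyd's tortoise (slow, +1) and hare (fast, +2):
  init: slow=0, fast=0
  step 1: slow=1, fast=2
  step 2: slow=2, fast=4
  step 3: slow=3, fast=6
  step 4: fast 6->7->None, no cycle

Cycle: no


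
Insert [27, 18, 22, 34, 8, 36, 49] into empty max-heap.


Insert 27: [27]
Insert 18: [27, 18]
Insert 22: [27, 18, 22]
Insert 34: [34, 27, 22, 18]
Insert 8: [34, 27, 22, 18, 8]
Insert 36: [36, 27, 34, 18, 8, 22]
Insert 49: [49, 27, 36, 18, 8, 22, 34]

Final heap: [49, 27, 36, 18, 8, 22, 34]


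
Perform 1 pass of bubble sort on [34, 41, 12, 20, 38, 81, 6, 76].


Initial: [34, 41, 12, 20, 38, 81, 6, 76]
Pass 1: [34, 12, 20, 38, 41, 6, 76, 81] (5 swaps)

After 1 pass: [34, 12, 20, 38, 41, 6, 76, 81]


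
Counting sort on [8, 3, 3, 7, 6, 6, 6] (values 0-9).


Input: [8, 3, 3, 7, 6, 6, 6]
Counts: [0, 0, 0, 2, 0, 0, 3, 1, 1, 0]

Sorted: [3, 3, 6, 6, 6, 7, 8]


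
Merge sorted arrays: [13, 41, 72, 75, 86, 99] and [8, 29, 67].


Take 8 from B
Take 13 from A
Take 29 from B
Take 41 from A
Take 67 from B

Merged: [8, 13, 29, 41, 67, 72, 75, 86, 99]


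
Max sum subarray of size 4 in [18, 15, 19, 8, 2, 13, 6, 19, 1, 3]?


[0:4]: 60
[1:5]: 44
[2:6]: 42
[3:7]: 29
[4:8]: 40
[5:9]: 39
[6:10]: 29

Max: 60 at [0:4]


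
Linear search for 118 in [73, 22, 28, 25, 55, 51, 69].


i=0: 73!=118
i=1: 22!=118
i=2: 28!=118
i=3: 25!=118
i=4: 55!=118
i=5: 51!=118
i=6: 69!=118

Not found, 7 comps


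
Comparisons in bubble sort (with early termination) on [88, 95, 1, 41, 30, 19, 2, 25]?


Algorithm: bubble sort (with early termination)
Input: [88, 95, 1, 41, 30, 19, 2, 25]
Sorted: [1, 2, 19, 25, 30, 41, 88, 95]

27


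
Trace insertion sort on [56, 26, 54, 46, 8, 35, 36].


Initial: [56, 26, 54, 46, 8, 35, 36]
Insert 26: [26, 56, 54, 46, 8, 35, 36]
Insert 54: [26, 54, 56, 46, 8, 35, 36]
Insert 46: [26, 46, 54, 56, 8, 35, 36]
Insert 8: [8, 26, 46, 54, 56, 35, 36]
Insert 35: [8, 26, 35, 46, 54, 56, 36]
Insert 36: [8, 26, 35, 36, 46, 54, 56]

Sorted: [8, 26, 35, 36, 46, 54, 56]


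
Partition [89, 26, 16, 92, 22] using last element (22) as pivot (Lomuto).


Pivot: 22
  16 <= 22: swap -> [16, 26, 89, 92, 22]
Place pivot at 1: [16, 22, 89, 92, 26]

Partitioned: [16, 22, 89, 92, 26]


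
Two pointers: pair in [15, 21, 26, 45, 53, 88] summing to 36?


lo=0(15)+hi=5(88)=103
lo=0(15)+hi=4(53)=68
lo=0(15)+hi=3(45)=60
lo=0(15)+hi=2(26)=41
lo=0(15)+hi=1(21)=36

Yes: 15+21=36


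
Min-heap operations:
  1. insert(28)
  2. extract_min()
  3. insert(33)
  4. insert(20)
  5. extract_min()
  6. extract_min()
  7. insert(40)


insert(28) -> [28]
extract_min()->28, []
insert(33) -> [33]
insert(20) -> [20, 33]
extract_min()->20, [33]
extract_min()->33, []
insert(40) -> [40]

Final heap: [40]


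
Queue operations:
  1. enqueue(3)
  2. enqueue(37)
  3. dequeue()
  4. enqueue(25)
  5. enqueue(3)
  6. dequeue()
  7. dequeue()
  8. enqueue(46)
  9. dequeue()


enqueue(3) -> [3]
enqueue(37) -> [3, 37]
dequeue()->3, [37]
enqueue(25) -> [37, 25]
enqueue(3) -> [37, 25, 3]
dequeue()->37, [25, 3]
dequeue()->25, [3]
enqueue(46) -> [3, 46]
dequeue()->3, [46]

Final queue: [46]


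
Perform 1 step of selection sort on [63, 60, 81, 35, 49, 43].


Initial: [63, 60, 81, 35, 49, 43]
Step 1: min=35 at 3
  Swap: [35, 60, 81, 63, 49, 43]

After 1 step: [35, 60, 81, 63, 49, 43]


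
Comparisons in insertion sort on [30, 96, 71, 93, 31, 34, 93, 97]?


Algorithm: insertion sort
Input: [30, 96, 71, 93, 31, 34, 93, 97]
Sorted: [30, 31, 34, 71, 93, 93, 96, 97]

16


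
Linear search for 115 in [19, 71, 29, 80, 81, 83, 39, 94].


i=0: 19!=115
i=1: 71!=115
i=2: 29!=115
i=3: 80!=115
i=4: 81!=115
i=5: 83!=115
i=6: 39!=115
i=7: 94!=115

Not found, 8 comps


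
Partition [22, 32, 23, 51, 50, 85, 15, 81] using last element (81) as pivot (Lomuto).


Pivot: 81
  22 <= 81: advance i (no swap)
  32 <= 81: advance i (no swap)
  23 <= 81: advance i (no swap)
  51 <= 81: advance i (no swap)
  50 <= 81: advance i (no swap)
  15 <= 81: swap -> [22, 32, 23, 51, 50, 15, 85, 81]
Place pivot at 6: [22, 32, 23, 51, 50, 15, 81, 85]

Partitioned: [22, 32, 23, 51, 50, 15, 81, 85]


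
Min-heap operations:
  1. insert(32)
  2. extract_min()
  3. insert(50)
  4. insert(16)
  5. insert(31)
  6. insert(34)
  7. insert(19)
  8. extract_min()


insert(32) -> [32]
extract_min()->32, []
insert(50) -> [50]
insert(16) -> [16, 50]
insert(31) -> [16, 50, 31]
insert(34) -> [16, 34, 31, 50]
insert(19) -> [16, 19, 31, 50, 34]
extract_min()->16, [19, 34, 31, 50]

Final heap: [19, 34, 31, 50]


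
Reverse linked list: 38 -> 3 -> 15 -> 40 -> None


Step 1: curr=38, set curr.next=prev(None) | reversed so far: 38
Step 2: curr=3, set curr.next=prev(38) | reversed so far: 3 -> 38
Step 3: curr=15, set curr.next=prev(3) | reversed so far: 15 -> 3 -> 38
Step 4: curr=40, set curr.next=prev(15) | reversed so far: 40 -> 15 -> 3 -> 38

40 -> 15 -> 3 -> 38 -> None


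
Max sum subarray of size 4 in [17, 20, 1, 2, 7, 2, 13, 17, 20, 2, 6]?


[0:4]: 40
[1:5]: 30
[2:6]: 12
[3:7]: 24
[4:8]: 39
[5:9]: 52
[6:10]: 52
[7:11]: 45

Max: 52 at [5:9]


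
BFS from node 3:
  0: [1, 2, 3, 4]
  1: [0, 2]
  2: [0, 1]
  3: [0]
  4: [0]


Visit 3, enqueue [0]
Visit 0, enqueue [1, 2, 4]
Visit 1, enqueue []
Visit 2, enqueue []
Visit 4, enqueue []

BFS order: [3, 0, 1, 2, 4]


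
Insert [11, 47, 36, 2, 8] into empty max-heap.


Insert 11: [11]
Insert 47: [47, 11]
Insert 36: [47, 11, 36]
Insert 2: [47, 11, 36, 2]
Insert 8: [47, 11, 36, 2, 8]

Final heap: [47, 11, 36, 2, 8]


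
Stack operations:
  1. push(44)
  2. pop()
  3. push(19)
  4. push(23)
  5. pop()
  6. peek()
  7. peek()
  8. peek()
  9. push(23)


push(44) -> [44]
pop()->44, []
push(19) -> [19]
push(23) -> [19, 23]
pop()->23, [19]
peek()->19
peek()->19
peek()->19
push(23) -> [19, 23]

Final stack: [19, 23]


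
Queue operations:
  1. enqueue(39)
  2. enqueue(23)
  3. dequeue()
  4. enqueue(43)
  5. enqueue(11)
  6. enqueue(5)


enqueue(39) -> [39]
enqueue(23) -> [39, 23]
dequeue()->39, [23]
enqueue(43) -> [23, 43]
enqueue(11) -> [23, 43, 11]
enqueue(5) -> [23, 43, 11, 5]

Final queue: [23, 43, 11, 5]


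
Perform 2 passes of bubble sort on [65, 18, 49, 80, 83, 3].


Initial: [65, 18, 49, 80, 83, 3]
Pass 1: [18, 49, 65, 80, 3, 83] (3 swaps)
Pass 2: [18, 49, 65, 3, 80, 83] (1 swaps)

After 2 passes: [18, 49, 65, 3, 80, 83]


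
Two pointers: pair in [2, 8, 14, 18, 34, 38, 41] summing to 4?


lo=0(2)+hi=6(41)=43
lo=0(2)+hi=5(38)=40
lo=0(2)+hi=4(34)=36
lo=0(2)+hi=3(18)=20
lo=0(2)+hi=2(14)=16
lo=0(2)+hi=1(8)=10

No pair found


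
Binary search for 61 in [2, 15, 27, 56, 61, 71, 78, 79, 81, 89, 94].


Step 1: lo=0, hi=10, mid=5, val=71
Step 2: lo=0, hi=4, mid=2, val=27
Step 3: lo=3, hi=4, mid=3, val=56
Step 4: lo=4, hi=4, mid=4, val=61

Found at index 4


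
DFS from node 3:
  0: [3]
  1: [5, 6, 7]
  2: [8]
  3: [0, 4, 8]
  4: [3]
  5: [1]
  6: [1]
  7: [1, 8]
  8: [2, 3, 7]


Visit 3, push [8, 4, 0]
Visit 0, push []
Visit 4, push []
Visit 8, push [7, 2]
Visit 2, push []
Visit 7, push [1]
Visit 1, push [6, 5]
Visit 5, push []
Visit 6, push []

DFS order: [3, 0, 4, 8, 2, 7, 1, 5, 6]


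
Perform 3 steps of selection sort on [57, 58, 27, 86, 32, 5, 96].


Initial: [57, 58, 27, 86, 32, 5, 96]
Step 1: min=5 at 5
  Swap: [5, 58, 27, 86, 32, 57, 96]
Step 2: min=27 at 2
  Swap: [5, 27, 58, 86, 32, 57, 96]
Step 3: min=32 at 4
  Swap: [5, 27, 32, 86, 58, 57, 96]

After 3 steps: [5, 27, 32, 86, 58, 57, 96]


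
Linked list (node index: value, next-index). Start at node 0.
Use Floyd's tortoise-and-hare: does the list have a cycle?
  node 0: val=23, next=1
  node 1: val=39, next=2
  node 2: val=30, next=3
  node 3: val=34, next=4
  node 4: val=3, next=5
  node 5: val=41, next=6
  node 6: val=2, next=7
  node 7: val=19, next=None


Floyd's tortoise (slow, +1) and hare (fast, +2):
  init: slow=0, fast=0
  step 1: slow=1, fast=2
  step 2: slow=2, fast=4
  step 3: slow=3, fast=6
  step 4: fast 6->7->None, no cycle

Cycle: no


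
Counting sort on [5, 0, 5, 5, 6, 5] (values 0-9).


Input: [5, 0, 5, 5, 6, 5]
Counts: [1, 0, 0, 0, 0, 4, 1, 0, 0, 0]

Sorted: [0, 5, 5, 5, 5, 6]


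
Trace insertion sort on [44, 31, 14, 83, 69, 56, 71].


Initial: [44, 31, 14, 83, 69, 56, 71]
Insert 31: [31, 44, 14, 83, 69, 56, 71]
Insert 14: [14, 31, 44, 83, 69, 56, 71]
Insert 83: [14, 31, 44, 83, 69, 56, 71]
Insert 69: [14, 31, 44, 69, 83, 56, 71]
Insert 56: [14, 31, 44, 56, 69, 83, 71]
Insert 71: [14, 31, 44, 56, 69, 71, 83]

Sorted: [14, 31, 44, 56, 69, 71, 83]


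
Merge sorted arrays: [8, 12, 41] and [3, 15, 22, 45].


Take 3 from B
Take 8 from A
Take 12 from A
Take 15 from B
Take 22 from B
Take 41 from A

Merged: [3, 8, 12, 15, 22, 41, 45]


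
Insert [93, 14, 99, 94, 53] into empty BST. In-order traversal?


Insert 93: root
Insert 14: L from 93
Insert 99: R from 93
Insert 94: R from 93 -> L from 99
Insert 53: L from 93 -> R from 14

In-order: [14, 53, 93, 94, 99]


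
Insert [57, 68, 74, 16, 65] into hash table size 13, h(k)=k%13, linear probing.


Insert 57: h=5 -> slot 5
Insert 68: h=3 -> slot 3
Insert 74: h=9 -> slot 9
Insert 16: h=3, 1 probes -> slot 4
Insert 65: h=0 -> slot 0

Table: [65, None, None, 68, 16, 57, None, None, None, 74, None, None, None]


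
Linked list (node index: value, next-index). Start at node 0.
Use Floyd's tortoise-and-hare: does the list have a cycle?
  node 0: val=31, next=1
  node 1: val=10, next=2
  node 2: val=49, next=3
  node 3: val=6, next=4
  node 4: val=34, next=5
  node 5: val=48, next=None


Floyd's tortoise (slow, +1) and hare (fast, +2):
  init: slow=0, fast=0
  step 1: slow=1, fast=2
  step 2: slow=2, fast=4
  step 3: fast 4->5->None, no cycle

Cycle: no


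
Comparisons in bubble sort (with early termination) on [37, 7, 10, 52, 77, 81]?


Algorithm: bubble sort (with early termination)
Input: [37, 7, 10, 52, 77, 81]
Sorted: [7, 10, 37, 52, 77, 81]

9


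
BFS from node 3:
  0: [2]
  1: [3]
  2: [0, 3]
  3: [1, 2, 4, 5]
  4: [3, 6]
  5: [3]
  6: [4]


Visit 3, enqueue [1, 2, 4, 5]
Visit 1, enqueue []
Visit 2, enqueue [0]
Visit 4, enqueue [6]
Visit 5, enqueue []
Visit 0, enqueue []
Visit 6, enqueue []

BFS order: [3, 1, 2, 4, 5, 0, 6]


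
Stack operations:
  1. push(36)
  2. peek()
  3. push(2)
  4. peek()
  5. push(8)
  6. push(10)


push(36) -> [36]
peek()->36
push(2) -> [36, 2]
peek()->2
push(8) -> [36, 2, 8]
push(10) -> [36, 2, 8, 10]

Final stack: [36, 2, 8, 10]


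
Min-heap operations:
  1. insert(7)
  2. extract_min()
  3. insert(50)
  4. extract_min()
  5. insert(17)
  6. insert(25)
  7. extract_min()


insert(7) -> [7]
extract_min()->7, []
insert(50) -> [50]
extract_min()->50, []
insert(17) -> [17]
insert(25) -> [17, 25]
extract_min()->17, [25]

Final heap: [25]


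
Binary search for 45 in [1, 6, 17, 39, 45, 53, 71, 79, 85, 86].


Step 1: lo=0, hi=9, mid=4, val=45

Found at index 4


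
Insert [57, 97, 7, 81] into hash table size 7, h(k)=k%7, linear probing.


Insert 57: h=1 -> slot 1
Insert 97: h=6 -> slot 6
Insert 7: h=0 -> slot 0
Insert 81: h=4 -> slot 4

Table: [7, 57, None, None, 81, None, 97]


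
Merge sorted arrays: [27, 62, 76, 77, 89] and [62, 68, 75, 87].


Take 27 from A
Take 62 from A
Take 62 from B
Take 68 from B
Take 75 from B
Take 76 from A
Take 77 from A
Take 87 from B

Merged: [27, 62, 62, 68, 75, 76, 77, 87, 89]


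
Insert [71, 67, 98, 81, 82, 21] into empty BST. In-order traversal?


Insert 71: root
Insert 67: L from 71
Insert 98: R from 71
Insert 81: R from 71 -> L from 98
Insert 82: R from 71 -> L from 98 -> R from 81
Insert 21: L from 71 -> L from 67

In-order: [21, 67, 71, 81, 82, 98]


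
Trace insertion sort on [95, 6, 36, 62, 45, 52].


Initial: [95, 6, 36, 62, 45, 52]
Insert 6: [6, 95, 36, 62, 45, 52]
Insert 36: [6, 36, 95, 62, 45, 52]
Insert 62: [6, 36, 62, 95, 45, 52]
Insert 45: [6, 36, 45, 62, 95, 52]
Insert 52: [6, 36, 45, 52, 62, 95]

Sorted: [6, 36, 45, 52, 62, 95]


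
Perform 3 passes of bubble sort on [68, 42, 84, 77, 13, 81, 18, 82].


Initial: [68, 42, 84, 77, 13, 81, 18, 82]
Pass 1: [42, 68, 77, 13, 81, 18, 82, 84] (6 swaps)
Pass 2: [42, 68, 13, 77, 18, 81, 82, 84] (2 swaps)
Pass 3: [42, 13, 68, 18, 77, 81, 82, 84] (2 swaps)

After 3 passes: [42, 13, 68, 18, 77, 81, 82, 84]


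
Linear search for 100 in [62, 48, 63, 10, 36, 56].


i=0: 62!=100
i=1: 48!=100
i=2: 63!=100
i=3: 10!=100
i=4: 36!=100
i=5: 56!=100

Not found, 6 comps


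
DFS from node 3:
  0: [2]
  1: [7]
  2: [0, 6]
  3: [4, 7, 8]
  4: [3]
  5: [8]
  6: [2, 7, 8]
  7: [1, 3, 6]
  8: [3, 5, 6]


Visit 3, push [8, 7, 4]
Visit 4, push []
Visit 7, push [6, 1]
Visit 1, push []
Visit 6, push [8, 2]
Visit 2, push [0]
Visit 0, push []
Visit 8, push [5]
Visit 5, push []

DFS order: [3, 4, 7, 1, 6, 2, 0, 8, 5]


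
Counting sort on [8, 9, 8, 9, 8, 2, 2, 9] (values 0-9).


Input: [8, 9, 8, 9, 8, 2, 2, 9]
Counts: [0, 0, 2, 0, 0, 0, 0, 0, 3, 3]

Sorted: [2, 2, 8, 8, 8, 9, 9, 9]


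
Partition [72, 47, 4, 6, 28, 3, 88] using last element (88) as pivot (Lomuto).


Pivot: 88
  72 <= 88: advance i (no swap)
  47 <= 88: advance i (no swap)
  4 <= 88: advance i (no swap)
  6 <= 88: advance i (no swap)
  28 <= 88: advance i (no swap)
  3 <= 88: advance i (no swap)
Place pivot at 6: [72, 47, 4, 6, 28, 3, 88]

Partitioned: [72, 47, 4, 6, 28, 3, 88]


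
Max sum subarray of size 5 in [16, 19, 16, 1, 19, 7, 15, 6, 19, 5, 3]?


[0:5]: 71
[1:6]: 62
[2:7]: 58
[3:8]: 48
[4:9]: 66
[5:10]: 52
[6:11]: 48

Max: 71 at [0:5]


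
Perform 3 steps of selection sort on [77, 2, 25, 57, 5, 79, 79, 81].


Initial: [77, 2, 25, 57, 5, 79, 79, 81]
Step 1: min=2 at 1
  Swap: [2, 77, 25, 57, 5, 79, 79, 81]
Step 2: min=5 at 4
  Swap: [2, 5, 25, 57, 77, 79, 79, 81]
Step 3: min=25 at 2
  Swap: [2, 5, 25, 57, 77, 79, 79, 81]

After 3 steps: [2, 5, 25, 57, 77, 79, 79, 81]


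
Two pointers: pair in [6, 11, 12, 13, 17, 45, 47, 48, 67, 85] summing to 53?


lo=0(6)+hi=9(85)=91
lo=0(6)+hi=8(67)=73
lo=0(6)+hi=7(48)=54
lo=0(6)+hi=6(47)=53

Yes: 6+47=53


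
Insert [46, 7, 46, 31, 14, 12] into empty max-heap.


Insert 46: [46]
Insert 7: [46, 7]
Insert 46: [46, 7, 46]
Insert 31: [46, 31, 46, 7]
Insert 14: [46, 31, 46, 7, 14]
Insert 12: [46, 31, 46, 7, 14, 12]

Final heap: [46, 31, 46, 7, 14, 12]


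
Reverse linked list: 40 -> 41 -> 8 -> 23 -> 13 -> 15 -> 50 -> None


Step 1: curr=40, set curr.next=prev(None) | reversed so far: 40
Step 2: curr=41, set curr.next=prev(40) | reversed so far: 41 -> 40
Step 3: curr=8, set curr.next=prev(41) | reversed so far: 8 -> 41 -> 40
Step 4: curr=23, set curr.next=prev(8) | reversed so far: 23 -> 8 -> 41 -> 40
Step 5: curr=13, set curr.next=prev(23) | reversed so far: 13 -> 23 -> 8 -> 41 -> 40
Step 6: curr=15, set curr.next=prev(13) | reversed so far: 15 -> 13 -> 23 -> 8 -> 41 -> 40
Step 7: curr=50, set curr.next=prev(15) | reversed so far: 50 -> 15 -> 13 -> 23 -> 8 -> 41 -> 40

50 -> 15 -> 13 -> 23 -> 8 -> 41 -> 40 -> None


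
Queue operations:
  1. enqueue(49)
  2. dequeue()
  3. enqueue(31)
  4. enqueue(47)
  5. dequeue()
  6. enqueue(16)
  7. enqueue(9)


enqueue(49) -> [49]
dequeue()->49, []
enqueue(31) -> [31]
enqueue(47) -> [31, 47]
dequeue()->31, [47]
enqueue(16) -> [47, 16]
enqueue(9) -> [47, 16, 9]

Final queue: [47, 16, 9]


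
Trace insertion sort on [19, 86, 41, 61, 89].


Initial: [19, 86, 41, 61, 89]
Insert 86: [19, 86, 41, 61, 89]
Insert 41: [19, 41, 86, 61, 89]
Insert 61: [19, 41, 61, 86, 89]
Insert 89: [19, 41, 61, 86, 89]

Sorted: [19, 41, 61, 86, 89]


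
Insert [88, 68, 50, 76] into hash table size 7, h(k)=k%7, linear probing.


Insert 88: h=4 -> slot 4
Insert 68: h=5 -> slot 5
Insert 50: h=1 -> slot 1
Insert 76: h=6 -> slot 6

Table: [None, 50, None, None, 88, 68, 76]


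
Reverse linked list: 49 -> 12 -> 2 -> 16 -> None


Step 1: curr=49, set curr.next=prev(None) | reversed so far: 49
Step 2: curr=12, set curr.next=prev(49) | reversed so far: 12 -> 49
Step 3: curr=2, set curr.next=prev(12) | reversed so far: 2 -> 12 -> 49
Step 4: curr=16, set curr.next=prev(2) | reversed so far: 16 -> 2 -> 12 -> 49

16 -> 2 -> 12 -> 49 -> None


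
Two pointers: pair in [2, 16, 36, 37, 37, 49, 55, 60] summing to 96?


lo=0(2)+hi=7(60)=62
lo=1(16)+hi=7(60)=76
lo=2(36)+hi=7(60)=96

Yes: 36+60=96


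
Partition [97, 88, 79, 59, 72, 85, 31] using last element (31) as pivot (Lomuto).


Pivot: 31
Place pivot at 0: [31, 88, 79, 59, 72, 85, 97]

Partitioned: [31, 88, 79, 59, 72, 85, 97]


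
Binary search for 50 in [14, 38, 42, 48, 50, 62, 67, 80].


Step 1: lo=0, hi=7, mid=3, val=48
Step 2: lo=4, hi=7, mid=5, val=62
Step 3: lo=4, hi=4, mid=4, val=50

Found at index 4


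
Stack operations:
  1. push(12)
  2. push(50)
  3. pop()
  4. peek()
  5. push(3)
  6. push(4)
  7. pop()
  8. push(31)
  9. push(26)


push(12) -> [12]
push(50) -> [12, 50]
pop()->50, [12]
peek()->12
push(3) -> [12, 3]
push(4) -> [12, 3, 4]
pop()->4, [12, 3]
push(31) -> [12, 3, 31]
push(26) -> [12, 3, 31, 26]

Final stack: [12, 3, 31, 26]


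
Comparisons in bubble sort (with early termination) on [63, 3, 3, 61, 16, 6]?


Algorithm: bubble sort (with early termination)
Input: [63, 3, 3, 61, 16, 6]
Sorted: [3, 3, 6, 16, 61, 63]

14


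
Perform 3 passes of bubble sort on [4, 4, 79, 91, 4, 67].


Initial: [4, 4, 79, 91, 4, 67]
Pass 1: [4, 4, 79, 4, 67, 91] (2 swaps)
Pass 2: [4, 4, 4, 67, 79, 91] (2 swaps)
Pass 3: [4, 4, 4, 67, 79, 91] (0 swaps)

After 3 passes: [4, 4, 4, 67, 79, 91]


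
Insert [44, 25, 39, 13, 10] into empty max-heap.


Insert 44: [44]
Insert 25: [44, 25]
Insert 39: [44, 25, 39]
Insert 13: [44, 25, 39, 13]
Insert 10: [44, 25, 39, 13, 10]

Final heap: [44, 25, 39, 13, 10]


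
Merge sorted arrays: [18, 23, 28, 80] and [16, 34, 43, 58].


Take 16 from B
Take 18 from A
Take 23 from A
Take 28 from A
Take 34 from B
Take 43 from B
Take 58 from B

Merged: [16, 18, 23, 28, 34, 43, 58, 80]


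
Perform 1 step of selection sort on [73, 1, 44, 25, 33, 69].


Initial: [73, 1, 44, 25, 33, 69]
Step 1: min=1 at 1
  Swap: [1, 73, 44, 25, 33, 69]

After 1 step: [1, 73, 44, 25, 33, 69]


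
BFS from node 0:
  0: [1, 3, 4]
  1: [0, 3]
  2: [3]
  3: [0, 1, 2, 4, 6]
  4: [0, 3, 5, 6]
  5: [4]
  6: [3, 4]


Visit 0, enqueue [1, 3, 4]
Visit 1, enqueue []
Visit 3, enqueue [2, 6]
Visit 4, enqueue [5]
Visit 2, enqueue []
Visit 6, enqueue []
Visit 5, enqueue []

BFS order: [0, 1, 3, 4, 2, 6, 5]


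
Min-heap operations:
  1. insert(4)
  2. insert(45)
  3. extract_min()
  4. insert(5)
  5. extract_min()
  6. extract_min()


insert(4) -> [4]
insert(45) -> [4, 45]
extract_min()->4, [45]
insert(5) -> [5, 45]
extract_min()->5, [45]
extract_min()->45, []

Final heap: []


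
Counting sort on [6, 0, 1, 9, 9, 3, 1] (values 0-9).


Input: [6, 0, 1, 9, 9, 3, 1]
Counts: [1, 2, 0, 1, 0, 0, 1, 0, 0, 2]

Sorted: [0, 1, 1, 3, 6, 9, 9]


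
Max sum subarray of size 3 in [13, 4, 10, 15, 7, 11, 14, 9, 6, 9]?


[0:3]: 27
[1:4]: 29
[2:5]: 32
[3:6]: 33
[4:7]: 32
[5:8]: 34
[6:9]: 29
[7:10]: 24

Max: 34 at [5:8]


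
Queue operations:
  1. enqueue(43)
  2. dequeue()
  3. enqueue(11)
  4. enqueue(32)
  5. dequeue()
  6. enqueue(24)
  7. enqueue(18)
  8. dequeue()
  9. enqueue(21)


enqueue(43) -> [43]
dequeue()->43, []
enqueue(11) -> [11]
enqueue(32) -> [11, 32]
dequeue()->11, [32]
enqueue(24) -> [32, 24]
enqueue(18) -> [32, 24, 18]
dequeue()->32, [24, 18]
enqueue(21) -> [24, 18, 21]

Final queue: [24, 18, 21]


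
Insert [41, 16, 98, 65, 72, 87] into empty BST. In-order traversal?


Insert 41: root
Insert 16: L from 41
Insert 98: R from 41
Insert 65: R from 41 -> L from 98
Insert 72: R from 41 -> L from 98 -> R from 65
Insert 87: R from 41 -> L from 98 -> R from 65 -> R from 72

In-order: [16, 41, 65, 72, 87, 98]


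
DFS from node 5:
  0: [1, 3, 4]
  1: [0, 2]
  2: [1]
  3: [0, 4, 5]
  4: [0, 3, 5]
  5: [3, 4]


Visit 5, push [4, 3]
Visit 3, push [4, 0]
Visit 0, push [4, 1]
Visit 1, push [2]
Visit 2, push []
Visit 4, push []

DFS order: [5, 3, 0, 1, 2, 4]


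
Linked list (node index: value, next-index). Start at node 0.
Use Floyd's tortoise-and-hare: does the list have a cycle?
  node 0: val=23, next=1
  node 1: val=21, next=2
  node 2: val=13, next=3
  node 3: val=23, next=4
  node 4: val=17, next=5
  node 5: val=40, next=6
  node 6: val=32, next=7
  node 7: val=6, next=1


Floyd's tortoise (slow, +1) and hare (fast, +2):
  init: slow=0, fast=0
  step 1: slow=1, fast=2
  step 2: slow=2, fast=4
  step 3: slow=3, fast=6
  step 4: slow=4, fast=1
  step 5: slow=5, fast=3
  step 6: slow=6, fast=5
  step 7: slow=7, fast=7
  slow == fast at node 7: cycle detected

Cycle: yes


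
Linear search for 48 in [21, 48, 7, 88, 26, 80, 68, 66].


i=0: 21!=48
i=1: 48==48 found!

Found at 1, 2 comps


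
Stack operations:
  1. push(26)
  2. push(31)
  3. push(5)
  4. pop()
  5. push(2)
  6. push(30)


push(26) -> [26]
push(31) -> [26, 31]
push(5) -> [26, 31, 5]
pop()->5, [26, 31]
push(2) -> [26, 31, 2]
push(30) -> [26, 31, 2, 30]

Final stack: [26, 31, 2, 30]


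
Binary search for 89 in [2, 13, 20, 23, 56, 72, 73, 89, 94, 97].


Step 1: lo=0, hi=9, mid=4, val=56
Step 2: lo=5, hi=9, mid=7, val=89

Found at index 7


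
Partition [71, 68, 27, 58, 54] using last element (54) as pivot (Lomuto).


Pivot: 54
  27 <= 54: swap -> [27, 68, 71, 58, 54]
Place pivot at 1: [27, 54, 71, 58, 68]

Partitioned: [27, 54, 71, 58, 68]


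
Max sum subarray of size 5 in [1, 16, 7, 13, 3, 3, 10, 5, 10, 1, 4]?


[0:5]: 40
[1:6]: 42
[2:7]: 36
[3:8]: 34
[4:9]: 31
[5:10]: 29
[6:11]: 30

Max: 42 at [1:6]


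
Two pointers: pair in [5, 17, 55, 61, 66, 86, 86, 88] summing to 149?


lo=0(5)+hi=7(88)=93
lo=1(17)+hi=7(88)=105
lo=2(55)+hi=7(88)=143
lo=3(61)+hi=7(88)=149

Yes: 61+88=149


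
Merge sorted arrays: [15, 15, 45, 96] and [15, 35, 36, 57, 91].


Take 15 from A
Take 15 from A
Take 15 from B
Take 35 from B
Take 36 from B
Take 45 from A
Take 57 from B
Take 91 from B

Merged: [15, 15, 15, 35, 36, 45, 57, 91, 96]


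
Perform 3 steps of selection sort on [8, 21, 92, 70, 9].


Initial: [8, 21, 92, 70, 9]
Step 1: min=8 at 0
  Swap: [8, 21, 92, 70, 9]
Step 2: min=9 at 4
  Swap: [8, 9, 92, 70, 21]
Step 3: min=21 at 4
  Swap: [8, 9, 21, 70, 92]

After 3 steps: [8, 9, 21, 70, 92]


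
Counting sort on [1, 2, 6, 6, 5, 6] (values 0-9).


Input: [1, 2, 6, 6, 5, 6]
Counts: [0, 1, 1, 0, 0, 1, 3, 0, 0, 0]

Sorted: [1, 2, 5, 6, 6, 6]


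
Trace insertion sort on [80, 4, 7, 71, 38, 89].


Initial: [80, 4, 7, 71, 38, 89]
Insert 4: [4, 80, 7, 71, 38, 89]
Insert 7: [4, 7, 80, 71, 38, 89]
Insert 71: [4, 7, 71, 80, 38, 89]
Insert 38: [4, 7, 38, 71, 80, 89]
Insert 89: [4, 7, 38, 71, 80, 89]

Sorted: [4, 7, 38, 71, 80, 89]


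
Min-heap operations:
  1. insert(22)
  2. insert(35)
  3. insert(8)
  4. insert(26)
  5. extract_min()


insert(22) -> [22]
insert(35) -> [22, 35]
insert(8) -> [8, 35, 22]
insert(26) -> [8, 26, 22, 35]
extract_min()->8, [22, 26, 35]

Final heap: [22, 26, 35]


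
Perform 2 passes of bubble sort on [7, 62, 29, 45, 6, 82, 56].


Initial: [7, 62, 29, 45, 6, 82, 56]
Pass 1: [7, 29, 45, 6, 62, 56, 82] (4 swaps)
Pass 2: [7, 29, 6, 45, 56, 62, 82] (2 swaps)

After 2 passes: [7, 29, 6, 45, 56, 62, 82]


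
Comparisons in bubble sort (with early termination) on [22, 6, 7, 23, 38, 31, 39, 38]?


Algorithm: bubble sort (with early termination)
Input: [22, 6, 7, 23, 38, 31, 39, 38]
Sorted: [6, 7, 22, 23, 31, 38, 38, 39]

13


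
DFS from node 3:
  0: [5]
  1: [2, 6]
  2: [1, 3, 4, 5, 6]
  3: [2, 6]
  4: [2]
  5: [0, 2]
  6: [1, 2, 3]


Visit 3, push [6, 2]
Visit 2, push [6, 5, 4, 1]
Visit 1, push [6]
Visit 6, push []
Visit 4, push []
Visit 5, push [0]
Visit 0, push []

DFS order: [3, 2, 1, 6, 4, 5, 0]


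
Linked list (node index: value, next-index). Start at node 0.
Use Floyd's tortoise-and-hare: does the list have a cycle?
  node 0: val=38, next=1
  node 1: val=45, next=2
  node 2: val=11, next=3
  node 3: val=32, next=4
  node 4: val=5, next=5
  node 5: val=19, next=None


Floyd's tortoise (slow, +1) and hare (fast, +2):
  init: slow=0, fast=0
  step 1: slow=1, fast=2
  step 2: slow=2, fast=4
  step 3: fast 4->5->None, no cycle

Cycle: no


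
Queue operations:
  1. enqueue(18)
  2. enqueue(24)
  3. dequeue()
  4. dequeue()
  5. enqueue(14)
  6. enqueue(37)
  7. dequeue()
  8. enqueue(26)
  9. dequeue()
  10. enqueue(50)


enqueue(18) -> [18]
enqueue(24) -> [18, 24]
dequeue()->18, [24]
dequeue()->24, []
enqueue(14) -> [14]
enqueue(37) -> [14, 37]
dequeue()->14, [37]
enqueue(26) -> [37, 26]
dequeue()->37, [26]
enqueue(50) -> [26, 50]

Final queue: [26, 50]


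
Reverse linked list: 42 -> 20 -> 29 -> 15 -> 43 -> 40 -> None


Step 1: curr=42, set curr.next=prev(None) | reversed so far: 42
Step 2: curr=20, set curr.next=prev(42) | reversed so far: 20 -> 42
Step 3: curr=29, set curr.next=prev(20) | reversed so far: 29 -> 20 -> 42
Step 4: curr=15, set curr.next=prev(29) | reversed so far: 15 -> 29 -> 20 -> 42
Step 5: curr=43, set curr.next=prev(15) | reversed so far: 43 -> 15 -> 29 -> 20 -> 42
Step 6: curr=40, set curr.next=prev(43) | reversed so far: 40 -> 43 -> 15 -> 29 -> 20 -> 42

40 -> 43 -> 15 -> 29 -> 20 -> 42 -> None


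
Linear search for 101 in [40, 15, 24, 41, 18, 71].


i=0: 40!=101
i=1: 15!=101
i=2: 24!=101
i=3: 41!=101
i=4: 18!=101
i=5: 71!=101

Not found, 6 comps


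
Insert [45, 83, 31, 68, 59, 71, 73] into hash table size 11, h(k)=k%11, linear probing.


Insert 45: h=1 -> slot 1
Insert 83: h=6 -> slot 6
Insert 31: h=9 -> slot 9
Insert 68: h=2 -> slot 2
Insert 59: h=4 -> slot 4
Insert 71: h=5 -> slot 5
Insert 73: h=7 -> slot 7

Table: [None, 45, 68, None, 59, 71, 83, 73, None, 31, None]


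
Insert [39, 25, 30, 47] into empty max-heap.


Insert 39: [39]
Insert 25: [39, 25]
Insert 30: [39, 25, 30]
Insert 47: [47, 39, 30, 25]

Final heap: [47, 39, 30, 25]


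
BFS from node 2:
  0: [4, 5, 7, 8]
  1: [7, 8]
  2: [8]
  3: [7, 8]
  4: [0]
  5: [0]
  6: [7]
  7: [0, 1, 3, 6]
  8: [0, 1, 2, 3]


Visit 2, enqueue [8]
Visit 8, enqueue [0, 1, 3]
Visit 0, enqueue [4, 5, 7]
Visit 1, enqueue []
Visit 3, enqueue []
Visit 4, enqueue []
Visit 5, enqueue []
Visit 7, enqueue [6]
Visit 6, enqueue []

BFS order: [2, 8, 0, 1, 3, 4, 5, 7, 6]


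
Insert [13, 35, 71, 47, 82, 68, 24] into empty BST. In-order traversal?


Insert 13: root
Insert 35: R from 13
Insert 71: R from 13 -> R from 35
Insert 47: R from 13 -> R from 35 -> L from 71
Insert 82: R from 13 -> R from 35 -> R from 71
Insert 68: R from 13 -> R from 35 -> L from 71 -> R from 47
Insert 24: R from 13 -> L from 35

In-order: [13, 24, 35, 47, 68, 71, 82]


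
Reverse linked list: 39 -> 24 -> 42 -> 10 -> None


Step 1: curr=39, set curr.next=prev(None) | reversed so far: 39
Step 2: curr=24, set curr.next=prev(39) | reversed so far: 24 -> 39
Step 3: curr=42, set curr.next=prev(24) | reversed so far: 42 -> 24 -> 39
Step 4: curr=10, set curr.next=prev(42) | reversed so far: 10 -> 42 -> 24 -> 39

10 -> 42 -> 24 -> 39 -> None


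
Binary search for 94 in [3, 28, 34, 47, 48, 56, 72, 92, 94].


Step 1: lo=0, hi=8, mid=4, val=48
Step 2: lo=5, hi=8, mid=6, val=72
Step 3: lo=7, hi=8, mid=7, val=92
Step 4: lo=8, hi=8, mid=8, val=94

Found at index 8


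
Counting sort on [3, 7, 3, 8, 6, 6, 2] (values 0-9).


Input: [3, 7, 3, 8, 6, 6, 2]
Counts: [0, 0, 1, 2, 0, 0, 2, 1, 1, 0]

Sorted: [2, 3, 3, 6, 6, 7, 8]


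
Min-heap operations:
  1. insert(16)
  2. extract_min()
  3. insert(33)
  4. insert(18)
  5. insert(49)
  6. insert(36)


insert(16) -> [16]
extract_min()->16, []
insert(33) -> [33]
insert(18) -> [18, 33]
insert(49) -> [18, 33, 49]
insert(36) -> [18, 33, 49, 36]

Final heap: [18, 33, 49, 36]


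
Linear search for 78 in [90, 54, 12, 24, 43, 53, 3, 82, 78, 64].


i=0: 90!=78
i=1: 54!=78
i=2: 12!=78
i=3: 24!=78
i=4: 43!=78
i=5: 53!=78
i=6: 3!=78
i=7: 82!=78
i=8: 78==78 found!

Found at 8, 9 comps


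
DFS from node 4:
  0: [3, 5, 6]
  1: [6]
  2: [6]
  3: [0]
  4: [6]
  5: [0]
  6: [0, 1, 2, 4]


Visit 4, push [6]
Visit 6, push [2, 1, 0]
Visit 0, push [5, 3]
Visit 3, push []
Visit 5, push []
Visit 1, push []
Visit 2, push []

DFS order: [4, 6, 0, 3, 5, 1, 2]


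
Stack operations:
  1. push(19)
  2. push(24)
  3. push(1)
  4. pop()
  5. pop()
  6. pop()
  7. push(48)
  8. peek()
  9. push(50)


push(19) -> [19]
push(24) -> [19, 24]
push(1) -> [19, 24, 1]
pop()->1, [19, 24]
pop()->24, [19]
pop()->19, []
push(48) -> [48]
peek()->48
push(50) -> [48, 50]

Final stack: [48, 50]


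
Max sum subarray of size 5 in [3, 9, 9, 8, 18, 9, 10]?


[0:5]: 47
[1:6]: 53
[2:7]: 54

Max: 54 at [2:7]


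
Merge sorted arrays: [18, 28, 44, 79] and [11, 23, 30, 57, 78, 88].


Take 11 from B
Take 18 from A
Take 23 from B
Take 28 from A
Take 30 from B
Take 44 from A
Take 57 from B
Take 78 from B
Take 79 from A

Merged: [11, 18, 23, 28, 30, 44, 57, 78, 79, 88]


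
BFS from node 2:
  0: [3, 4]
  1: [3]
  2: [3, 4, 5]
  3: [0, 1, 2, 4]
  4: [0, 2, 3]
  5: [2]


Visit 2, enqueue [3, 4, 5]
Visit 3, enqueue [0, 1]
Visit 4, enqueue []
Visit 5, enqueue []
Visit 0, enqueue []
Visit 1, enqueue []

BFS order: [2, 3, 4, 5, 0, 1]


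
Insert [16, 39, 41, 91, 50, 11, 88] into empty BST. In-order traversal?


Insert 16: root
Insert 39: R from 16
Insert 41: R from 16 -> R from 39
Insert 91: R from 16 -> R from 39 -> R from 41
Insert 50: R from 16 -> R from 39 -> R from 41 -> L from 91
Insert 11: L from 16
Insert 88: R from 16 -> R from 39 -> R from 41 -> L from 91 -> R from 50

In-order: [11, 16, 39, 41, 50, 88, 91]


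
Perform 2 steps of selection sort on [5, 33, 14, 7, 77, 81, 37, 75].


Initial: [5, 33, 14, 7, 77, 81, 37, 75]
Step 1: min=5 at 0
  Swap: [5, 33, 14, 7, 77, 81, 37, 75]
Step 2: min=7 at 3
  Swap: [5, 7, 14, 33, 77, 81, 37, 75]

After 2 steps: [5, 7, 14, 33, 77, 81, 37, 75]


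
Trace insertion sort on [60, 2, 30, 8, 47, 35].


Initial: [60, 2, 30, 8, 47, 35]
Insert 2: [2, 60, 30, 8, 47, 35]
Insert 30: [2, 30, 60, 8, 47, 35]
Insert 8: [2, 8, 30, 60, 47, 35]
Insert 47: [2, 8, 30, 47, 60, 35]
Insert 35: [2, 8, 30, 35, 47, 60]

Sorted: [2, 8, 30, 35, 47, 60]


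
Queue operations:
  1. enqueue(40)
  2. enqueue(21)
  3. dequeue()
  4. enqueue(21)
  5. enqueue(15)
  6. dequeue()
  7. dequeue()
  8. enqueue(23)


enqueue(40) -> [40]
enqueue(21) -> [40, 21]
dequeue()->40, [21]
enqueue(21) -> [21, 21]
enqueue(15) -> [21, 21, 15]
dequeue()->21, [21, 15]
dequeue()->21, [15]
enqueue(23) -> [15, 23]

Final queue: [15, 23]


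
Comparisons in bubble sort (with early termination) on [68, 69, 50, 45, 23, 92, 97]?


Algorithm: bubble sort (with early termination)
Input: [68, 69, 50, 45, 23, 92, 97]
Sorted: [23, 45, 50, 68, 69, 92, 97]

20


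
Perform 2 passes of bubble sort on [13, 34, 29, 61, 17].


Initial: [13, 34, 29, 61, 17]
Pass 1: [13, 29, 34, 17, 61] (2 swaps)
Pass 2: [13, 29, 17, 34, 61] (1 swaps)

After 2 passes: [13, 29, 17, 34, 61]


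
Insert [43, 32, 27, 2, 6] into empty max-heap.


Insert 43: [43]
Insert 32: [43, 32]
Insert 27: [43, 32, 27]
Insert 2: [43, 32, 27, 2]
Insert 6: [43, 32, 27, 2, 6]

Final heap: [43, 32, 27, 2, 6]


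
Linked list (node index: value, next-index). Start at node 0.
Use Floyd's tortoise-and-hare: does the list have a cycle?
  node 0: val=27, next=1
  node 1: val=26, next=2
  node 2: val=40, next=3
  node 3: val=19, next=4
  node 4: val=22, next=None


Floyd's tortoise (slow, +1) and hare (fast, +2):
  init: slow=0, fast=0
  step 1: slow=1, fast=2
  step 2: slow=2, fast=4
  step 3: fast -> None, no cycle

Cycle: no


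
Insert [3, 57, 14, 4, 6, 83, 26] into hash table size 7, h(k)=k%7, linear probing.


Insert 3: h=3 -> slot 3
Insert 57: h=1 -> slot 1
Insert 14: h=0 -> slot 0
Insert 4: h=4 -> slot 4
Insert 6: h=6 -> slot 6
Insert 83: h=6, 3 probes -> slot 2
Insert 26: h=5 -> slot 5

Table: [14, 57, 83, 3, 4, 26, 6]


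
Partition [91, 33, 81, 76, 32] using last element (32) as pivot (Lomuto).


Pivot: 32
Place pivot at 0: [32, 33, 81, 76, 91]

Partitioned: [32, 33, 81, 76, 91]


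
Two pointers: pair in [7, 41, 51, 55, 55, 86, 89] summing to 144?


lo=0(7)+hi=6(89)=96
lo=1(41)+hi=6(89)=130
lo=2(51)+hi=6(89)=140
lo=3(55)+hi=6(89)=144

Yes: 55+89=144


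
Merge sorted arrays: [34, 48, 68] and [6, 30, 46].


Take 6 from B
Take 30 from B
Take 34 from A
Take 46 from B

Merged: [6, 30, 34, 46, 48, 68]


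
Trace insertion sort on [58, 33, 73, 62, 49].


Initial: [58, 33, 73, 62, 49]
Insert 33: [33, 58, 73, 62, 49]
Insert 73: [33, 58, 73, 62, 49]
Insert 62: [33, 58, 62, 73, 49]
Insert 49: [33, 49, 58, 62, 73]

Sorted: [33, 49, 58, 62, 73]


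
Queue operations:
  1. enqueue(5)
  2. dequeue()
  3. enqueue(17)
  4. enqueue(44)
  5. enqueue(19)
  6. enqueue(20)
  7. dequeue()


enqueue(5) -> [5]
dequeue()->5, []
enqueue(17) -> [17]
enqueue(44) -> [17, 44]
enqueue(19) -> [17, 44, 19]
enqueue(20) -> [17, 44, 19, 20]
dequeue()->17, [44, 19, 20]

Final queue: [44, 19, 20]


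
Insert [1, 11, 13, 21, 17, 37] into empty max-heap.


Insert 1: [1]
Insert 11: [11, 1]
Insert 13: [13, 1, 11]
Insert 21: [21, 13, 11, 1]
Insert 17: [21, 17, 11, 1, 13]
Insert 37: [37, 17, 21, 1, 13, 11]

Final heap: [37, 17, 21, 1, 13, 11]


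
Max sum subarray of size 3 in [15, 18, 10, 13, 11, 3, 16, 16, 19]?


[0:3]: 43
[1:4]: 41
[2:5]: 34
[3:6]: 27
[4:7]: 30
[5:8]: 35
[6:9]: 51

Max: 51 at [6:9]


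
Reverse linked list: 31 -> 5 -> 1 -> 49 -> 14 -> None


Step 1: curr=31, set curr.next=prev(None) | reversed so far: 31
Step 2: curr=5, set curr.next=prev(31) | reversed so far: 5 -> 31
Step 3: curr=1, set curr.next=prev(5) | reversed so far: 1 -> 5 -> 31
Step 4: curr=49, set curr.next=prev(1) | reversed so far: 49 -> 1 -> 5 -> 31
Step 5: curr=14, set curr.next=prev(49) | reversed so far: 14 -> 49 -> 1 -> 5 -> 31

14 -> 49 -> 1 -> 5 -> 31 -> None


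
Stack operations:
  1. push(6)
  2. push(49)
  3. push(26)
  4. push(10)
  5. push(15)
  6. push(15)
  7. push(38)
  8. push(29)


push(6) -> [6]
push(49) -> [6, 49]
push(26) -> [6, 49, 26]
push(10) -> [6, 49, 26, 10]
push(15) -> [6, 49, 26, 10, 15]
push(15) -> [6, 49, 26, 10, 15, 15]
push(38) -> [6, 49, 26, 10, 15, 15, 38]
push(29) -> [6, 49, 26, 10, 15, 15, 38, 29]

Final stack: [6, 49, 26, 10, 15, 15, 38, 29]


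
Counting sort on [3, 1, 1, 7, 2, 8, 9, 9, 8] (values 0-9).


Input: [3, 1, 1, 7, 2, 8, 9, 9, 8]
Counts: [0, 2, 1, 1, 0, 0, 0, 1, 2, 2]

Sorted: [1, 1, 2, 3, 7, 8, 8, 9, 9]


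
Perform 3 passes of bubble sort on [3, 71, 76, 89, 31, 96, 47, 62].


Initial: [3, 71, 76, 89, 31, 96, 47, 62]
Pass 1: [3, 71, 76, 31, 89, 47, 62, 96] (3 swaps)
Pass 2: [3, 71, 31, 76, 47, 62, 89, 96] (3 swaps)
Pass 3: [3, 31, 71, 47, 62, 76, 89, 96] (3 swaps)

After 3 passes: [3, 31, 71, 47, 62, 76, 89, 96]
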